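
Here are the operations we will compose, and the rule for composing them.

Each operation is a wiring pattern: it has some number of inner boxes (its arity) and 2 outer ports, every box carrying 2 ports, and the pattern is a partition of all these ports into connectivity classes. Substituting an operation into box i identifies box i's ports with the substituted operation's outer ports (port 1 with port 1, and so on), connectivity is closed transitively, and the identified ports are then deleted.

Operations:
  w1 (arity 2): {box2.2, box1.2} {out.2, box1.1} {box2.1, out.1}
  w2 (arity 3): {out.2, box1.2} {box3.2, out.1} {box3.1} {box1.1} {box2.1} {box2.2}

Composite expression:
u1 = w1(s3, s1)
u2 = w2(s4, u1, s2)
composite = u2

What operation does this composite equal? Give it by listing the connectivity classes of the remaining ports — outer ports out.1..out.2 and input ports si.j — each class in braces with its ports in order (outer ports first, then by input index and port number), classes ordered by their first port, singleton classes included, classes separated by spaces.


Substituting into w2 glues patterns; closure does the rest.
w1 over (s3, s1) gives {out.1, s1.1} {out.2, s3.1} {s1.2, s3.2}, out.j being that stage's outer ports
w2 over (s4, s3, s1, s2) gives {out.1, s2.2} {out.2, s4.2} {s1.1} {s1.2, s3.2} {s2.1} {s3.1} {s4.1}, out.j being that stage's outer ports

{out.1, s2.2} {out.2, s4.2} {s1.1} {s1.2, s3.2} {s2.1} {s3.1} {s4.1}


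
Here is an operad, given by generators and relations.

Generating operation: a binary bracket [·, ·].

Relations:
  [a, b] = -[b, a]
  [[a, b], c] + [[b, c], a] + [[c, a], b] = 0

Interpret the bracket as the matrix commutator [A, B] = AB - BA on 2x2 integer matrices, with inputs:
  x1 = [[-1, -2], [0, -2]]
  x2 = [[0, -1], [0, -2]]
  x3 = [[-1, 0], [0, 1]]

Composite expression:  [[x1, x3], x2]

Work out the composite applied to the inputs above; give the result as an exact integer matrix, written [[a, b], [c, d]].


[[0, 8], [0, 0]]

[x1, x3] = [[0, -4], [0, 0]]
[[x1, x3], x2] = [[0, 8], [0, 0]]


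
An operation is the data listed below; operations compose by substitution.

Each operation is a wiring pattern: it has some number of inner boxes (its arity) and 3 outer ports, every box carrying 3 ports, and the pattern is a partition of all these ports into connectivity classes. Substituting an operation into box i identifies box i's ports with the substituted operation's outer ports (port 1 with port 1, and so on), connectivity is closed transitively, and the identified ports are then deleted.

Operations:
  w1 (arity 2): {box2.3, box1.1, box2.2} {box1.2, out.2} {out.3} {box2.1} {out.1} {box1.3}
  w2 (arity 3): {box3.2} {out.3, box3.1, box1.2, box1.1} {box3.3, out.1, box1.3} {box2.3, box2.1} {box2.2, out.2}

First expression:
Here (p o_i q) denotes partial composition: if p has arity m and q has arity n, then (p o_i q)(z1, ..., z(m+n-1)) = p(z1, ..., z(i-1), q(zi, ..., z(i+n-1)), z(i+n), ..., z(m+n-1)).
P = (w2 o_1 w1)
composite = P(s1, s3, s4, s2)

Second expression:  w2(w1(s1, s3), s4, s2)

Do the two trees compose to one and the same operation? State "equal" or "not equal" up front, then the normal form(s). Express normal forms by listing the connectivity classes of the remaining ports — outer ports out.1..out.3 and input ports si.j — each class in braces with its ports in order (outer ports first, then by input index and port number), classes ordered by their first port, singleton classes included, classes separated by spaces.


The first composite normalizes to {out.1, s2.3} {out.2, s4.2} {out.3, s1.2, s2.1} {s1.1, s3.2, s3.3} {s1.3} {s2.2} {s3.1} {s4.1, s4.3}
The second composite normalizes to {out.1, s2.3} {out.2, s4.2} {out.3, s1.2, s2.1} {s1.1, s3.2, s3.3} {s1.3} {s2.2} {s3.1} {s4.1, s4.3}
Same normal form: equal.

equal: each reduces to {out.1, s2.3} {out.2, s4.2} {out.3, s1.2, s2.1} {s1.1, s3.2, s3.3} {s1.3} {s2.2} {s3.1} {s4.1, s4.3}


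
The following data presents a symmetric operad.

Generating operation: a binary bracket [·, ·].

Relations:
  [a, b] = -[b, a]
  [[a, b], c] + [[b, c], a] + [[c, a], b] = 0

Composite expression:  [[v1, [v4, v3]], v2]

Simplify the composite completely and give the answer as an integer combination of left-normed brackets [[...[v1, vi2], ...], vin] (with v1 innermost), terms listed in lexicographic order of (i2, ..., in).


Skip Jacobi rewriting: expand, keep v1-initial words, read off terms.
Composite bracket: [[v1, [v4, v3]], v2]
Full expansion: 8 signed words from ab - ba (2^3 = 8).
Words beginning with v1 determine it all:
  word v1v3v4v2 has sign -1, contributing -[[[v1, v3], v4], v2]
  word v1v4v3v2 has sign +1, contributing +[[[v1, v4], v3], v2]

-[[[v1, v3], v4], v2] + [[[v1, v4], v3], v2]


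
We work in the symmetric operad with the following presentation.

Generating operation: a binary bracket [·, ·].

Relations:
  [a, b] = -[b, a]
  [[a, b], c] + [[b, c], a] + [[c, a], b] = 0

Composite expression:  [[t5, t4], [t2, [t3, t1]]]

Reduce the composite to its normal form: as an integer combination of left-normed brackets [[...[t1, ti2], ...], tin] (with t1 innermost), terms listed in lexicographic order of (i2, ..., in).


[[[[t1, t3], t2], t4], t5] - [[[[t1, t3], t2], t5], t4]

Antisymmetry and Jacobi reduce to t1-anchored left-normed brackets.
Composite bracket: [[t5, t4], [t2, [t3, t1]]]
Under [a, b] = ab - ba we get 16 signed associative words (2^4 = 16).
Only words starting with t1 matter:
  from t1t3t2t4t5, sign +1: term +[[[[t1, t3], t2], t4], t5]
  from t1t3t2t5t4, sign -1: term -[[[[t1, t3], t2], t5], t4]


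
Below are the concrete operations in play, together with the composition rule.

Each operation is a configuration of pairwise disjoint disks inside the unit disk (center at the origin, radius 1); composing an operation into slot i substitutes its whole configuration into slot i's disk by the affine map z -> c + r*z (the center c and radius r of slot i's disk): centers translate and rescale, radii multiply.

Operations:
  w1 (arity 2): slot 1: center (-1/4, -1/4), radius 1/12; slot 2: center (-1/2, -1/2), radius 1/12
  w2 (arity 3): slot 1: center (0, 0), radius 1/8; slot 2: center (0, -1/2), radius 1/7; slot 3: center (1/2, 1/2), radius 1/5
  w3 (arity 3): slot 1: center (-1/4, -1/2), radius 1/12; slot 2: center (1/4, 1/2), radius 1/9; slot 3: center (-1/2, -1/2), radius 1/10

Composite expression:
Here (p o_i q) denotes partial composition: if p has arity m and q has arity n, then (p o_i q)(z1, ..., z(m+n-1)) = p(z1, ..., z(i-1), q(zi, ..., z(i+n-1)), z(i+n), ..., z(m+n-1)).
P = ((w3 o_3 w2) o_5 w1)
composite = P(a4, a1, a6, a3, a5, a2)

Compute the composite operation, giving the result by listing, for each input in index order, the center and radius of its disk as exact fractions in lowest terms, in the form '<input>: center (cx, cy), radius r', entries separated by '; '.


a1: center (1/4, 1/2), radius 1/9; a2: center (-23/50, -23/50), radius 1/600; a3: center (-1/2, -11/20), radius 1/70; a4: center (-1/4, -1/2), radius 1/12; a5: center (-91/200, -91/200), radius 1/600; a6: center (-1/2, -1/2), radius 1/80


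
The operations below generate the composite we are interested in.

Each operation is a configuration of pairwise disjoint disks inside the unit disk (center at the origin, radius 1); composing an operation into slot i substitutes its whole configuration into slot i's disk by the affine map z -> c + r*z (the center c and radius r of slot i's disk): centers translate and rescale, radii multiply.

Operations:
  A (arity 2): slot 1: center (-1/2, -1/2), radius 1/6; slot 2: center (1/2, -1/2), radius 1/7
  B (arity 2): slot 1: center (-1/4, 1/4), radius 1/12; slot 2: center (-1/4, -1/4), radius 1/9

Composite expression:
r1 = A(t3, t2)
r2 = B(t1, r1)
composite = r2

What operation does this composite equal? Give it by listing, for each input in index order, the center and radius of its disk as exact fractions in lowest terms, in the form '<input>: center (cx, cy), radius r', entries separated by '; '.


Follow each t-input down from B: c' goes to c + r*c', radius to r*r'.
t1 passes through 1 substitution, ending at center (-1/4, 1/4), radius 1/12
t3 passes through 2 substitutions, ending at center (-11/36, -11/36), radius 1/54
t2 passes through 2 substitutions, ending at center (-7/36, -11/36), radius 1/63

t1: center (-1/4, 1/4), radius 1/12; t2: center (-7/36, -11/36), radius 1/63; t3: center (-11/36, -11/36), radius 1/54


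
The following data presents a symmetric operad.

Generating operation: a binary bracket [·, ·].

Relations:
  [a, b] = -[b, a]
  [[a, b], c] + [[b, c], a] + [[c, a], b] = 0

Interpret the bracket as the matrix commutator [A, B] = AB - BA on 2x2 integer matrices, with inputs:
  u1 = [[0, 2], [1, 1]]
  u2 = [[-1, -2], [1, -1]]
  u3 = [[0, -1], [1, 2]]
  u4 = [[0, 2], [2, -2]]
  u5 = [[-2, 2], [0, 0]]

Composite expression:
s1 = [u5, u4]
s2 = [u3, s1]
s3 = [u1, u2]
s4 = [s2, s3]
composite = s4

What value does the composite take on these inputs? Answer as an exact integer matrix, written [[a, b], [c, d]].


[[-8, -176], [120, 8]]

[u5, u4] = [[4, -8], [4, -4]]
[u3, [u5, u4]] = [[4, 24], [16, -4]]
[u1, u2] = [[4, 2], [1, -4]]
[[u3, [u5, u4]], [u1, u2]] = [[-8, -176], [120, 8]]


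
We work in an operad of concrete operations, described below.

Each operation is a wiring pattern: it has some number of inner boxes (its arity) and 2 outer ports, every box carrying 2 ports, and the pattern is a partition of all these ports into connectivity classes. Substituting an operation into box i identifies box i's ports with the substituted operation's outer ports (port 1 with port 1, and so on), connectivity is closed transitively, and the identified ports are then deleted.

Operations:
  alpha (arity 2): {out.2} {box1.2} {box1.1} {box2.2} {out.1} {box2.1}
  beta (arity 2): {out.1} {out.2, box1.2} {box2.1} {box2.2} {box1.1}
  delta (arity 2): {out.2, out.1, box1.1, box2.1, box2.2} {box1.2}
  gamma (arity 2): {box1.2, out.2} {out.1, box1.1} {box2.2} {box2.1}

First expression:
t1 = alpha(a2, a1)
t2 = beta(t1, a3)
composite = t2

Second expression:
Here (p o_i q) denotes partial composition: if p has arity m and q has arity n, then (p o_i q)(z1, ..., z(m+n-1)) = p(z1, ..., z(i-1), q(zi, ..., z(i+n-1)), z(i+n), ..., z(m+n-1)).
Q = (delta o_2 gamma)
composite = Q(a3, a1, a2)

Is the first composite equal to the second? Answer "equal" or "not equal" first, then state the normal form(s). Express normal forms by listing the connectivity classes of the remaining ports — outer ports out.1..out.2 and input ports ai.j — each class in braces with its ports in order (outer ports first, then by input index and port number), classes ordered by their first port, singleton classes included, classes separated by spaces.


not equal: they reduce to {out.1} {out.2} {a1.1} {a1.2} {a2.1} {a2.2} {a3.1} {a3.2} and {out.1, out.2, a1.1, a1.2, a3.1} {a2.1} {a2.2} {a3.2}

Normal form of the first expression: {out.1} {out.2} {a1.1} {a1.2} {a2.1} {a2.2} {a3.1} {a3.2}
Normal form of the second expression: {out.1, out.2, a1.1, a1.2, a3.1} {a2.1} {a2.2} {a3.2}
The forms do not match — not equal.


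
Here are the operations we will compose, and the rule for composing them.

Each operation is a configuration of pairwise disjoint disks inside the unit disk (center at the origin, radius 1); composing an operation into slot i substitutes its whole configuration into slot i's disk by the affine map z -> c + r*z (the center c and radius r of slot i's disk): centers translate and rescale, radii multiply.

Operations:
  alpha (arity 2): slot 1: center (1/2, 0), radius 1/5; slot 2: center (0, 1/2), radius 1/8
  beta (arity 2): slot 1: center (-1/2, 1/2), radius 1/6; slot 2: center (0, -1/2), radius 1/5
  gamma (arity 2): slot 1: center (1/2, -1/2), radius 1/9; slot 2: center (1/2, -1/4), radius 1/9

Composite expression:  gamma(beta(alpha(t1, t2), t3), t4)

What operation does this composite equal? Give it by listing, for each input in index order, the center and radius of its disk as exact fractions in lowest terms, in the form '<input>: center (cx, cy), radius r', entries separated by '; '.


Below gamma, radii multiply path by path; the t-disk centers shift.
for t1, the 3-step affine chain lands on center (49/108, -4/9), radius 1/270
for t2, the 3-step affine chain lands on center (4/9, -47/108), radius 1/432
for t3, the 2-step affine chain lands on center (1/2, -5/9), radius 1/45
for t4, the 1-step affine chain lands on center (1/2, -1/4), radius 1/9

t1: center (49/108, -4/9), radius 1/270; t2: center (4/9, -47/108), radius 1/432; t3: center (1/2, -5/9), radius 1/45; t4: center (1/2, -1/4), radius 1/9


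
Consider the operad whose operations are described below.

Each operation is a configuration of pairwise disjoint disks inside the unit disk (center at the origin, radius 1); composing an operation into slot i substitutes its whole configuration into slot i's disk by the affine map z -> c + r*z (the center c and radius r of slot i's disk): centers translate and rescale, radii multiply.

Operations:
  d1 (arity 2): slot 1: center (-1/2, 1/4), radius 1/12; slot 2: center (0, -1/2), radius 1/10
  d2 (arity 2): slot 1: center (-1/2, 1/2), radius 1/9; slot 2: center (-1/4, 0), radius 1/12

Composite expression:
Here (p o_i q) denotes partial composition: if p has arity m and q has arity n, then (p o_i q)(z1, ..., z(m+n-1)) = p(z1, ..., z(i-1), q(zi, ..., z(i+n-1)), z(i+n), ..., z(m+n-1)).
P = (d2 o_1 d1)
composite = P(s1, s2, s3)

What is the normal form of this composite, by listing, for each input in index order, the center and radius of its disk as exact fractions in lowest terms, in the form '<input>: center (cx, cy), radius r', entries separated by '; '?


s1: center (-5/9, 19/36), radius 1/108; s2: center (-1/2, 4/9), radius 1/90; s3: center (-1/4, 0), radius 1/12


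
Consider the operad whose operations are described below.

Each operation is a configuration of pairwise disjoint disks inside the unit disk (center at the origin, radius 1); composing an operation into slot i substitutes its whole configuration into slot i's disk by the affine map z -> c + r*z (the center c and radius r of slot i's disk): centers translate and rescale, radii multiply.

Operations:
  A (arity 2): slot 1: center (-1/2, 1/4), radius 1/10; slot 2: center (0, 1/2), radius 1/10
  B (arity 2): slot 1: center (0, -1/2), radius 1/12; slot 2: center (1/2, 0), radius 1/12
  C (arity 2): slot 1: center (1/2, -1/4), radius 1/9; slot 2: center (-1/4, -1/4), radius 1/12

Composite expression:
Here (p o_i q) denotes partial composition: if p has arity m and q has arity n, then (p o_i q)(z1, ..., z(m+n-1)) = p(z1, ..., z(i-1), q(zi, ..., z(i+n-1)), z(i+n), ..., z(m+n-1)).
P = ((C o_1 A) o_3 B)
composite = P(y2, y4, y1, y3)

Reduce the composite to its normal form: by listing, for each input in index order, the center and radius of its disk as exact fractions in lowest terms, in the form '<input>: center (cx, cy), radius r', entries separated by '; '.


y1: center (-1/4, -7/24), radius 1/144; y2: center (4/9, -2/9), radius 1/90; y3: center (-5/24, -1/4), radius 1/144; y4: center (1/2, -7/36), radius 1/90

Affine substitution under C: radii multiply and y-centers shift.
y2 passes through 2 substitutions, ending at center (4/9, -2/9), radius 1/90
y4 passes through 2 substitutions, ending at center (1/2, -7/36), radius 1/90
y1 passes through 2 substitutions, ending at center (-1/4, -7/24), radius 1/144
y3 passes through 2 substitutions, ending at center (-5/24, -1/4), radius 1/144


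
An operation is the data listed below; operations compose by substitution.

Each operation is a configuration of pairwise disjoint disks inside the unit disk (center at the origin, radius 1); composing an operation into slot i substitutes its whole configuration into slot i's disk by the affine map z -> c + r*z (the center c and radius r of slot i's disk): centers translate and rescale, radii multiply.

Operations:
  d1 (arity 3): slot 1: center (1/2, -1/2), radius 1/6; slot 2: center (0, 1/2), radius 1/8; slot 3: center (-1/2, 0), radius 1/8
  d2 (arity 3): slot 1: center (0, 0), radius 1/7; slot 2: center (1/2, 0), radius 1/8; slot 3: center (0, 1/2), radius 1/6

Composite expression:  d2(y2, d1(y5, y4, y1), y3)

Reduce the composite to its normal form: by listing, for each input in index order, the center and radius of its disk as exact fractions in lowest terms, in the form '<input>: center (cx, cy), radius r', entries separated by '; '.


y1: center (7/16, 0), radius 1/64; y2: center (0, 0), radius 1/7; y3: center (0, 1/2), radius 1/6; y4: center (1/2, 1/16), radius 1/64; y5: center (9/16, -1/16), radius 1/48

Each y-disk chains the slot maps above it in d2; radii multiply.
y2 passes through 1 substitution, ending at center (0, 0), radius 1/7
y5 passes through 2 substitutions, ending at center (9/16, -1/16), radius 1/48
y4 passes through 2 substitutions, ending at center (1/2, 1/16), radius 1/64
y1 passes through 2 substitutions, ending at center (7/16, 0), radius 1/64
y3 passes through 1 substitution, ending at center (0, 1/2), radius 1/6


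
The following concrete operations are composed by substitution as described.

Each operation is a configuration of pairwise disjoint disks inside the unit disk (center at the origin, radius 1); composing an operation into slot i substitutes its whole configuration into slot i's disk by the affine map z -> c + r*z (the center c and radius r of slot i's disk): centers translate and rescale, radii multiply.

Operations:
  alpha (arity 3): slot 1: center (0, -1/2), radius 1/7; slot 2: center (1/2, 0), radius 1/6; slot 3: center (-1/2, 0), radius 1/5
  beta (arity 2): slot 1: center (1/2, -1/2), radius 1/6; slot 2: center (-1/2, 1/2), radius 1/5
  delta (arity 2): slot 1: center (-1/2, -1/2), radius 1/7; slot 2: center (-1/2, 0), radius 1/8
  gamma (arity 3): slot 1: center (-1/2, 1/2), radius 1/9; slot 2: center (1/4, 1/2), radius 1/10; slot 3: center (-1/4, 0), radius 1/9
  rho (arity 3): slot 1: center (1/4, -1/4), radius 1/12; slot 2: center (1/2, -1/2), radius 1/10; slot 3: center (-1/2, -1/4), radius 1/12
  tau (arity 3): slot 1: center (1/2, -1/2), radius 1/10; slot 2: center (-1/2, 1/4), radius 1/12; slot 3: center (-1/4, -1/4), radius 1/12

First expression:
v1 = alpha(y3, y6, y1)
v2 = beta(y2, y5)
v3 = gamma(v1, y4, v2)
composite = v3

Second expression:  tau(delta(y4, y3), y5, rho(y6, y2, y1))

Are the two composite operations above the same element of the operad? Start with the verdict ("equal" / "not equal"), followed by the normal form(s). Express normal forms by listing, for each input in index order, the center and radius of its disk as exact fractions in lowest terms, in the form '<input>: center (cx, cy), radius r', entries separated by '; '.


not equal; first: y1: center (-5/9, 1/2), radius 1/45; y2: center (-7/36, -1/18), radius 1/54; y3: center (-1/2, 4/9), radius 1/63; y4: center (1/4, 1/2), radius 1/10; y5: center (-11/36, 1/18), radius 1/45; y6: center (-4/9, 1/2), radius 1/54; second: y1: center (-7/24, -13/48), radius 1/144; y2: center (-5/24, -7/24), radius 1/120; y3: center (9/20, -1/2), radius 1/80; y4: center (9/20, -11/20), radius 1/70; y5: center (-1/2, 1/4), radius 1/12; y6: center (-11/48, -13/48), radius 1/144

Normal form of the first expression: y1: center (-5/9, 1/2), radius 1/45; y2: center (-7/36, -1/18), radius 1/54; y3: center (-1/2, 4/9), radius 1/63; y4: center (1/4, 1/2), radius 1/10; y5: center (-11/36, 1/18), radius 1/45; y6: center (-4/9, 1/2), radius 1/54
Normal form of the second expression: y1: center (-7/24, -13/48), radius 1/144; y2: center (-5/24, -7/24), radius 1/120; y3: center (9/20, -1/2), radius 1/80; y4: center (9/20, -11/20), radius 1/70; y5: center (-1/2, 1/4), radius 1/12; y6: center (-11/48, -13/48), radius 1/144
They disagree, so not equal.


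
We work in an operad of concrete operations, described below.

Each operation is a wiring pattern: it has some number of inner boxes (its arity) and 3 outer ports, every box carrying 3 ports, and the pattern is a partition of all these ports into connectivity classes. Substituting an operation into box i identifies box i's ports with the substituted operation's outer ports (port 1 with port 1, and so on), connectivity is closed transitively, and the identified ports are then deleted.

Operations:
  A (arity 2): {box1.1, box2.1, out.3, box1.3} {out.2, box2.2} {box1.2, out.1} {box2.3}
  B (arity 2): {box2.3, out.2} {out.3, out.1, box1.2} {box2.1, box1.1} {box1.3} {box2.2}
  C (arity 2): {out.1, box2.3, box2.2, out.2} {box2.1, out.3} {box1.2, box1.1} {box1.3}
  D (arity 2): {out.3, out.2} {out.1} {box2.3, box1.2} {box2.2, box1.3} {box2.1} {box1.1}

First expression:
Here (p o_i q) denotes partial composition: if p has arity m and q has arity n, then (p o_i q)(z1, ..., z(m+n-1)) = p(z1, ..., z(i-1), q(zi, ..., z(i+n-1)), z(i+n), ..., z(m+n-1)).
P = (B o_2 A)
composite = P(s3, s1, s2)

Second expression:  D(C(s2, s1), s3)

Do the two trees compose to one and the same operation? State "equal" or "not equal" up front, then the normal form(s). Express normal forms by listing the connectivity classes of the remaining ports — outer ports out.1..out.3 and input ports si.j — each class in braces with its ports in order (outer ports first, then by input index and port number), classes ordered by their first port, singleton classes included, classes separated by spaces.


not equal; the first gives {out.1, out.3, s3.2} {out.2, s1.1, s1.3, s2.1} {s1.2, s3.1} {s2.2} {s2.3} {s3.3} and the second {out.1} {out.2, out.3} {s1.1, s3.2} {s1.2, s1.3, s3.3} {s2.1, s2.2} {s2.3} {s3.1}

The first composite normalizes to {out.1, out.3, s3.2} {out.2, s1.1, s1.3, s2.1} {s1.2, s3.1} {s2.2} {s2.3} {s3.3}
The second composite normalizes to {out.1} {out.2, out.3} {s1.1, s3.2} {s1.2, s1.3, s3.3} {s2.1, s2.2} {s2.3} {s3.1}
No match — not equal.


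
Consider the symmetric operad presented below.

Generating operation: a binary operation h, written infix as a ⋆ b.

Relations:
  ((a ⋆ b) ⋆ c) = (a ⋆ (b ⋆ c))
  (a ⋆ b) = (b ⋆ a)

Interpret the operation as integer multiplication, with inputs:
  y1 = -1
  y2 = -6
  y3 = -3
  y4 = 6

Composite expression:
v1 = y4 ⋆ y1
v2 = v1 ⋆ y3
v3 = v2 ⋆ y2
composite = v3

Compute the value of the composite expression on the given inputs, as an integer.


-108


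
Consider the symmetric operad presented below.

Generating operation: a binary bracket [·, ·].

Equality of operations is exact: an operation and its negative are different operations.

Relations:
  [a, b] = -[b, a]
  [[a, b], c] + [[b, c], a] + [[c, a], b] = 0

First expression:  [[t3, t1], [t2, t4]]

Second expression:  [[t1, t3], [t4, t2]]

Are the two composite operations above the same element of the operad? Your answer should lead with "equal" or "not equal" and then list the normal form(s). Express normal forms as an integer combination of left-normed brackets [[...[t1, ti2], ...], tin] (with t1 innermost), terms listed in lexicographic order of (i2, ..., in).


Normal form of the first expression: -[[[t1, t3], t2], t4] + [[[t1, t3], t4], t2]
Normal form of the second expression: -[[[t1, t3], t2], t4] + [[[t1, t3], t4], t2]
The normal forms match — equal.

equal: each reduces to -[[[t1, t3], t2], t4] + [[[t1, t3], t4], t2]


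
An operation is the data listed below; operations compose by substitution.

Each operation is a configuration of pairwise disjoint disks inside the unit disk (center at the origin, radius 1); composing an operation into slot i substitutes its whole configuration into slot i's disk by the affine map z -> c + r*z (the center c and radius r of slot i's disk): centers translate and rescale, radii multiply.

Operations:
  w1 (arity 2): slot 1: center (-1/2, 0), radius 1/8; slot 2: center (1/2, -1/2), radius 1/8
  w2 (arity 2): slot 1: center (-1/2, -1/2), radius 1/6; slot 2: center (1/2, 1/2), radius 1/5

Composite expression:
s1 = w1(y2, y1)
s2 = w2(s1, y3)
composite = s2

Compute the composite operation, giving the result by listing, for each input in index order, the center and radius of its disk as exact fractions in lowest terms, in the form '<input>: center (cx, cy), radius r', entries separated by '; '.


y1: center (-5/12, -7/12), radius 1/48; y2: center (-7/12, -1/2), radius 1/48; y3: center (1/2, 1/2), radius 1/5


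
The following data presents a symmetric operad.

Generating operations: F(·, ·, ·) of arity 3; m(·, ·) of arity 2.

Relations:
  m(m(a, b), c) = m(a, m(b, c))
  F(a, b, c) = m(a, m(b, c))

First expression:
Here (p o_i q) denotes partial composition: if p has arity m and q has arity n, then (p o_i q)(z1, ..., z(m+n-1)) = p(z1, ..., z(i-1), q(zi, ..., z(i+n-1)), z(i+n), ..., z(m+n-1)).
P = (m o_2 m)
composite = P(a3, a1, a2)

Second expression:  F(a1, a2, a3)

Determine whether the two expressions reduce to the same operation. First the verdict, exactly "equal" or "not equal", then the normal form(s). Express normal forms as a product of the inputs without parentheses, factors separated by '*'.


not equal; the first gives a3 * a1 * a2 and the second a1 * a2 * a3

In normal form, the first expression is a3 * a1 * a2
In normal form, the second expression is a1 * a2 * a3
The forms do not match — not equal.


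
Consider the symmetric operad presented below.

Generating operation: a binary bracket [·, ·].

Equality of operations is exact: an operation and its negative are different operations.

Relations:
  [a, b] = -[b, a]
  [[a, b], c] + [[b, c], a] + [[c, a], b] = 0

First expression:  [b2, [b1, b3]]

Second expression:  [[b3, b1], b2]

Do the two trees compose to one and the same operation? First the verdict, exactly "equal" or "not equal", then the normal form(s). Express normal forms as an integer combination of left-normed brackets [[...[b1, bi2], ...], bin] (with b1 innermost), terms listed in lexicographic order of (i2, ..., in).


equal; both compose to -[[b1, b3], b2]

The first expression, normalized: -[[b1, b3], b2]
The second expression, normalized: -[[b1, b3], b2]
The normal forms match — equal.


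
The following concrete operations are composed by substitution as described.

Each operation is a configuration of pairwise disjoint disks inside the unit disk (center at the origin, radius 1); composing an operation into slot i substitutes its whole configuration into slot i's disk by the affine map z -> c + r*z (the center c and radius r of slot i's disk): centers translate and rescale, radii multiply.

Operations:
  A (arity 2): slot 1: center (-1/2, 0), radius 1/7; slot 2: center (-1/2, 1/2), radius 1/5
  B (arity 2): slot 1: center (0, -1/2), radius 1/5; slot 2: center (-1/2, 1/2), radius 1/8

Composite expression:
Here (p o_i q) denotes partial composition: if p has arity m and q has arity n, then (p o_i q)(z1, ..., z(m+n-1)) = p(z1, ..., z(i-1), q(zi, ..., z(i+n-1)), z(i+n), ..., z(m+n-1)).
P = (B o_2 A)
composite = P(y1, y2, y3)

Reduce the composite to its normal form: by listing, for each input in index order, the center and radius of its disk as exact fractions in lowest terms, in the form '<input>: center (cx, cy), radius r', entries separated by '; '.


Affine substitution under B: radii multiply and y-centers shift.
input y1: applying the 1 nested substitution gives center (0, -1/2), radius 1/5
input y2: applying the 2 nested substitutions gives center (-9/16, 1/2), radius 1/56
input y3: applying the 2 nested substitutions gives center (-9/16, 9/16), radius 1/40

y1: center (0, -1/2), radius 1/5; y2: center (-9/16, 1/2), radius 1/56; y3: center (-9/16, 9/16), radius 1/40


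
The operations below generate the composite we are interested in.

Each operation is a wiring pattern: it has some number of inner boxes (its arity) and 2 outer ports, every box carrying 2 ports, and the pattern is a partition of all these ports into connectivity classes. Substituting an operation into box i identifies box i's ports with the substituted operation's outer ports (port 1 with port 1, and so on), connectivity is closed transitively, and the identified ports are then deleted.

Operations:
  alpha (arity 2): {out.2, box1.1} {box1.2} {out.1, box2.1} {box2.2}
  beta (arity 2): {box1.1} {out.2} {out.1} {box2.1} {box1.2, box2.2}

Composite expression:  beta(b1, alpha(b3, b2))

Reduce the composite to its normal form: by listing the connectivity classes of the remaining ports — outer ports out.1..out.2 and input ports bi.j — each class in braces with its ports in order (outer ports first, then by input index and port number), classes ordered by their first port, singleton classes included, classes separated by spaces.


After gluing at beta, chains via deleted ports link the b-ports.
stage alpha: inputs (b3, b2), connectivity {out.1, b2.1} {out.2, b3.1} {b2.2} {b3.2}, out.j its boundary
stage beta: inputs (b1, b3, b2), connectivity {out.1} {out.2} {b1.1} {b1.2, b3.1} {b2.1} {b2.2} {b3.2}, out.j its boundary

{out.1} {out.2} {b1.1} {b1.2, b3.1} {b2.1} {b2.2} {b3.2}


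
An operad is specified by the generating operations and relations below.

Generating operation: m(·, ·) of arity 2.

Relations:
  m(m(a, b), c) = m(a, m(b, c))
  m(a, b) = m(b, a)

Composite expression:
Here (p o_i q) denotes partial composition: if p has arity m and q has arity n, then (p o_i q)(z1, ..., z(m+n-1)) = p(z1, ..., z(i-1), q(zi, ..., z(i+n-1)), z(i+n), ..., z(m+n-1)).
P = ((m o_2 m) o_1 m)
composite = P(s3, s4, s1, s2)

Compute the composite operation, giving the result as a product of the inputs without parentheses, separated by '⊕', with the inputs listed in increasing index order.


s1 ⊕ s2 ⊕ s3 ⊕ s4

Any arrangement under m is one operation, so sort the s-inputs.
m(s3, s4) linearizes to s3 ⊕ s4
m(s1, s2) linearizes to s1 ⊕ s2
m(m(s3, s4), m(s1, s2)) linearizes to s3 ⊕ s4 ⊕ s1 ⊕ s2
reordering the factors by index: s1 ⊕ s2 ⊕ s3 ⊕ s4


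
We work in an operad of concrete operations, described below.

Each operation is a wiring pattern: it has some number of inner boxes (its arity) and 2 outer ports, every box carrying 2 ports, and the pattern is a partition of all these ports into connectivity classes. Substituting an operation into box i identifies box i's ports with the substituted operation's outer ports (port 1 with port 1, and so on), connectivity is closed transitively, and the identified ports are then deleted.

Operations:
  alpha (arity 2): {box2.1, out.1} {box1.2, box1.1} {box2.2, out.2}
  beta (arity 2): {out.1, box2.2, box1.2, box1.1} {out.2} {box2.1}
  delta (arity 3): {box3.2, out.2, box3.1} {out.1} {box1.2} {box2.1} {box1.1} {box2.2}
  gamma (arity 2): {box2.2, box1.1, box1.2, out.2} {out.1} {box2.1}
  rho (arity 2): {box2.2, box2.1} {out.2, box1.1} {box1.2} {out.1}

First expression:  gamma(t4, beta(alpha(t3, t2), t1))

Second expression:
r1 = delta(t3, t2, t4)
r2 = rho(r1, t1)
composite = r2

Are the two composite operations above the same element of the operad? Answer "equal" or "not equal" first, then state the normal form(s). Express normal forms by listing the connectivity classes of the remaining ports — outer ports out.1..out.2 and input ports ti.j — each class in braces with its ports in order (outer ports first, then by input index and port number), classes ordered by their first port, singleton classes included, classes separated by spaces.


not equal; the first gives {out.1} {out.2, t4.1, t4.2} {t1.1} {t1.2, t2.1, t2.2} {t3.1, t3.2} and the second {out.1} {out.2} {t1.1, t1.2} {t2.1} {t2.2} {t3.1} {t3.2} {t4.1, t4.2}

Reducing the first expression gives {out.1} {out.2, t4.1, t4.2} {t1.1} {t1.2, t2.1, t2.2} {t3.1, t3.2}
Reducing the second expression gives {out.1} {out.2} {t1.1, t1.2} {t2.1} {t2.2} {t3.1} {t3.2} {t4.1, t4.2}
They disagree, so not equal.


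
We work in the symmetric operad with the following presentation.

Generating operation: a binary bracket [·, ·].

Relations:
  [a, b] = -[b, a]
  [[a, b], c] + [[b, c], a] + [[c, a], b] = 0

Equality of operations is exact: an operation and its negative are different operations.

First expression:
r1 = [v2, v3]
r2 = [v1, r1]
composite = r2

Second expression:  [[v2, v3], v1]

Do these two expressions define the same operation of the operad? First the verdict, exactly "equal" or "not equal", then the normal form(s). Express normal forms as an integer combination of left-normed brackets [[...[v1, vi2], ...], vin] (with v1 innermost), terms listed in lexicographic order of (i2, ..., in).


not equal; first: [[v1, v2], v3] - [[v1, v3], v2]; second: -[[v1, v2], v3] + [[v1, v3], v2]

Normal form of the first expression: [[v1, v2], v3] - [[v1, v3], v2]
Normal form of the second expression: -[[v1, v2], v3] + [[v1, v3], v2]
They disagree, so not equal.


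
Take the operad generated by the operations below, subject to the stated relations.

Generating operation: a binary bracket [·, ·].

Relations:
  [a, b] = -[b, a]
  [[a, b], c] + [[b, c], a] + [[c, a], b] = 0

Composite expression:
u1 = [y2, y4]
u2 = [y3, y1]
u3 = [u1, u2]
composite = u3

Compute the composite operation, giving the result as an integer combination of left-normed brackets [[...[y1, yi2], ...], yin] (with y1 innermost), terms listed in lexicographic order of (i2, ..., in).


Expand each bracket as ab - ba; the y1-initial words give the coefficients.
Composite bracket: [[y2, y4], [y3, y1]]
Applying ab - ba throughout gives 8 signed words (2^3 = 8).
The y1-initial words carry the normal form:
  from y1y3y2y4, sign +1: term +[[[y1, y3], y2], y4]
  from y1y3y4y2, sign -1: term -[[[y1, y3], y4], y2]

[[[y1, y3], y2], y4] - [[[y1, y3], y4], y2]


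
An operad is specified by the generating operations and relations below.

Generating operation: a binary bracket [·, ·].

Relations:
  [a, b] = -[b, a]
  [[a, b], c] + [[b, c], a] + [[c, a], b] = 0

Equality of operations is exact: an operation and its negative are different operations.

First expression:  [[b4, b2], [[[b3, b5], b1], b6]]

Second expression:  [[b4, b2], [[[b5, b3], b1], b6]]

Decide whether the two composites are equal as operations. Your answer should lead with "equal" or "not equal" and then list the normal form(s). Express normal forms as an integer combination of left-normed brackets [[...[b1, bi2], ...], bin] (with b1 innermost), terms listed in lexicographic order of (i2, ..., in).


The first composite normalizes to -[[[[[b1, b3], b5], b6], b2], b4] + [[[[[b1, b3], b5], b6], b4], b2] + [[[[[b1, b5], b3], b6], b2], b4] - [[[[[b1, b5], b3], b6], b4], b2]
The second composite normalizes to [[[[[b1, b3], b5], b6], b2], b4] - [[[[[b1, b3], b5], b6], b4], b2] - [[[[[b1, b5], b3], b6], b2], b4] + [[[[[b1, b5], b3], b6], b4], b2]
Distinct normal forms: not equal.

not equal; first: -[[[[[b1, b3], b5], b6], b2], b4] + [[[[[b1, b3], b5], b6], b4], b2] + [[[[[b1, b5], b3], b6], b2], b4] - [[[[[b1, b5], b3], b6], b4], b2]; second: [[[[[b1, b3], b5], b6], b2], b4] - [[[[[b1, b3], b5], b6], b4], b2] - [[[[[b1, b5], b3], b6], b2], b4] + [[[[[b1, b5], b3], b6], b4], b2]


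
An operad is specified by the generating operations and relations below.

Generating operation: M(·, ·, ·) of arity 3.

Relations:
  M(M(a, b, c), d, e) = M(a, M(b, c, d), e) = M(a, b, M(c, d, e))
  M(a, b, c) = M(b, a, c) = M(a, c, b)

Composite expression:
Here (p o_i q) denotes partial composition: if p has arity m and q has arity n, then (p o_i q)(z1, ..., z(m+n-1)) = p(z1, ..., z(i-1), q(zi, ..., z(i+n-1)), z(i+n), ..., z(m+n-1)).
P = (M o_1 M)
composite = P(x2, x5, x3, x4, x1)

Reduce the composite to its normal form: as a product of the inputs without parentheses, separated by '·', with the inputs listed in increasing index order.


x1 · x2 · x3 · x4 · x5

Shape and order are irrelevant to M; the x-input set decides.
M(x2, x5, x3) unparenthesizes to x2 · x5 · x3
M(M(x2, x5, x3), x4, x1) unparenthesizes to x2 · x5 · x3 · x4 · x1
sorting the factors by input index: x1 · x2 · x3 · x4 · x5


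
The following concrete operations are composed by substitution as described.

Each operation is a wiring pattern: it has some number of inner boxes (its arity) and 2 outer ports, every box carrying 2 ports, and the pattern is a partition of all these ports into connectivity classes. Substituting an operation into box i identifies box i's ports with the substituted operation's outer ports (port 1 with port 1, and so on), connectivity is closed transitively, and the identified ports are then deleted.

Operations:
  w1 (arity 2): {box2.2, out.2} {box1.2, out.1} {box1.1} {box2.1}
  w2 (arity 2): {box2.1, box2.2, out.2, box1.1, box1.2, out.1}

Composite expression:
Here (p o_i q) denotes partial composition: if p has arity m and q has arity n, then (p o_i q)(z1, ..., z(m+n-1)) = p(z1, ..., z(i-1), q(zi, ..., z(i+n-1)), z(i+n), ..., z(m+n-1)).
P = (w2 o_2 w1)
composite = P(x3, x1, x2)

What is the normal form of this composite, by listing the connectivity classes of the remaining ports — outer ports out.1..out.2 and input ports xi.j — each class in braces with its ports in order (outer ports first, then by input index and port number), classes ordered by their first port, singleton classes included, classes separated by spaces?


After gluing at w2, chains via deleted ports link the x-ports.
composing w1 on (x1, x2), with out.j its own outer ports: {out.1, x1.2} {out.2, x2.2} {x1.1} {x2.1}
composing w2 on (x3, x1, x2), with out.j its own outer ports: {out.1, out.2, x1.2, x2.2, x3.1, x3.2} {x1.1} {x2.1}

{out.1, out.2, x1.2, x2.2, x3.1, x3.2} {x1.1} {x2.1}


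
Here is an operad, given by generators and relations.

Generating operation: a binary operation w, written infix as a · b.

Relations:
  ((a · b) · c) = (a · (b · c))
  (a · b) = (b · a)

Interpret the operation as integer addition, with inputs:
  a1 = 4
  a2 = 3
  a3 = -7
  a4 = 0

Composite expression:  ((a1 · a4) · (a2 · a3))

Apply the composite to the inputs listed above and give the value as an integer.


0

(a1 · a4) = 4
(a2 · a3) = -4
((a1 · a4) · (a2 · a3)) = 0


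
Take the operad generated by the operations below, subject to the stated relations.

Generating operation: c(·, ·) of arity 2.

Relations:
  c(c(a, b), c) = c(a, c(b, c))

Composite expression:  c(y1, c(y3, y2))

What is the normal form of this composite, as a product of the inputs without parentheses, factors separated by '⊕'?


The c-tree's shape is irrelevant; the y-reading-order decides.
c(y3, y2) unparenthesizes to y3 ⊕ y2
c(y1, c(y3, y2)) unparenthesizes to y1 ⊕ y3 ⊕ y2

y1 ⊕ y3 ⊕ y2


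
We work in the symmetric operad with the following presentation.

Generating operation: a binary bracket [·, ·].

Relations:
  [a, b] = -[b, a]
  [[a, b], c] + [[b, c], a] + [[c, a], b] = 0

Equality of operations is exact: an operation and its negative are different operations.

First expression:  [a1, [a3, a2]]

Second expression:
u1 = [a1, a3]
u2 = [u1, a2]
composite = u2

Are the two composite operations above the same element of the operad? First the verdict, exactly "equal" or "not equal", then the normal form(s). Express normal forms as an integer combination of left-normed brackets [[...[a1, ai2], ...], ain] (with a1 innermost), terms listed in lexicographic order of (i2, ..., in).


not equal — first -[[a1, a2], a3] + [[a1, a3], a2], second [[a1, a3], a2]

Normal form of the first expression: -[[a1, a2], a3] + [[a1, a3], a2]
Normal form of the second expression: [[a1, a3], a2]
No match — not equal.


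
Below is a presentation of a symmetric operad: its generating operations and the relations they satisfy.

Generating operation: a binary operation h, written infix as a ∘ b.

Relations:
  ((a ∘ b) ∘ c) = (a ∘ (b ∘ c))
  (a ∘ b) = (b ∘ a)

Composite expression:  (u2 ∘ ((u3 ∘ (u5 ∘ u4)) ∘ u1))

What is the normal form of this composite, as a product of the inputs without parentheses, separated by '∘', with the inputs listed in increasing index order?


u1 ∘ u2 ∘ u3 ∘ u4 ∘ u5

Reordering under h is free, so list the u-inputs canonically.
(u5 ∘ u4) reduces to u5 ∘ u4
(u3 ∘ (u5 ∘ u4)) reduces to u3 ∘ u5 ∘ u4
((u3 ∘ (u5 ∘ u4)) ∘ u1) reduces to u3 ∘ u5 ∘ u4 ∘ u1
(u2 ∘ ((u3 ∘ (u5 ∘ u4)) ∘ u1)) reduces to u2 ∘ u3 ∘ u5 ∘ u4 ∘ u1
rearranged into index order: u1 ∘ u2 ∘ u3 ∘ u4 ∘ u5
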